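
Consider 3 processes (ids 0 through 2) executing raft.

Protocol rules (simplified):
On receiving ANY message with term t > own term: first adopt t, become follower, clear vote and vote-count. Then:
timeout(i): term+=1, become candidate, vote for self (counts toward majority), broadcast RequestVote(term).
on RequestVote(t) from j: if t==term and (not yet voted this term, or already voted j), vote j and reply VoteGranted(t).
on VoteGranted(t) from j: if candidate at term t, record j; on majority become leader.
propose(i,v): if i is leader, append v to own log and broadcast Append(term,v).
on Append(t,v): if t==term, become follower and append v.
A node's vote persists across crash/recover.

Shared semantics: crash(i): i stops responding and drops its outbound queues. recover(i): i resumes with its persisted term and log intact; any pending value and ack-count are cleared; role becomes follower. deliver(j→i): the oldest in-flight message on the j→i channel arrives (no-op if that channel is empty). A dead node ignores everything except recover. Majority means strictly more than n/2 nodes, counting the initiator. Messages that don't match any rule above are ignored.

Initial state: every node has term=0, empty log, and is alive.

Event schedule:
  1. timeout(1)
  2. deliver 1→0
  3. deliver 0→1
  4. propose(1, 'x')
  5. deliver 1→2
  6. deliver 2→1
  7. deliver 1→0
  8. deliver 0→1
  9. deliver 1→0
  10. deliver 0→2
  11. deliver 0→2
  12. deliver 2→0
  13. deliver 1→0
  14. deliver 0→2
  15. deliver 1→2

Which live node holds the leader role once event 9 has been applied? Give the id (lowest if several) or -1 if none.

step 1 timeout(1): 1={cand,t=1,log=-}
step 2 deliver 1→0: 0={foll,t=1,log=-}
step 3 deliver 0→1: 1={lead,t=1,log=-}
step 4 propose(1,'x'): 1={lead,t=1,log=x}
step 5 deliver 1→2: 2={foll,t=1,log=-}
step 6 deliver 2→1: —
step 7 deliver 1→0: 0={foll,t=1,log=x}
step 8 deliver 0→1: —
step 9 deliver 1→0: —

1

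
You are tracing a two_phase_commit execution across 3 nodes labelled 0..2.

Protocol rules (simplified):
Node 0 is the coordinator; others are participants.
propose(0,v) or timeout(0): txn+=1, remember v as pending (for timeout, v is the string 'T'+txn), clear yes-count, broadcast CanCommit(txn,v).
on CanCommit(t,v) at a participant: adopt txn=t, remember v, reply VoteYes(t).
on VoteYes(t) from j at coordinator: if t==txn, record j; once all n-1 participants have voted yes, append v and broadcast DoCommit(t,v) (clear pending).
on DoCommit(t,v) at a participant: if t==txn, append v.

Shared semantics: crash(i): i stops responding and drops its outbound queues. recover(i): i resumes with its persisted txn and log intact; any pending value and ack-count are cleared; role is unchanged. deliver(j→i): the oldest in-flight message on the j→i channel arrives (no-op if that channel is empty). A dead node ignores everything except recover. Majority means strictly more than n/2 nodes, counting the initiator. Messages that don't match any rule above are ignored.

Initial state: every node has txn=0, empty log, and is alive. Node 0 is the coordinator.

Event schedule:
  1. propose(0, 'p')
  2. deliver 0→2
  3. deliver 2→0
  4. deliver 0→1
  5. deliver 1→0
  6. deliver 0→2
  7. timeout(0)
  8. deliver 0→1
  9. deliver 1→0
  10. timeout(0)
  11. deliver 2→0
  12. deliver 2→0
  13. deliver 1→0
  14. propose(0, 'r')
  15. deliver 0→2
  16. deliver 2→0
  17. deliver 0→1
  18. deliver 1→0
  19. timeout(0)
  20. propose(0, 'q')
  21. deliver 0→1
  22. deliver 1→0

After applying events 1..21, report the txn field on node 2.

2

e1 propose(0,'p'): 0[coor,t=1,-]
e2 deliver 0→2: 2[part,t=1,-]
e3 deliver 2→0: ·
e4 deliver 0→1: 1[part,t=1,-]
e5 deliver 1→0: 0[coor,t=1,p]
e6 deliver 0→2: 2[part,t=1,p]
e7 timeout(0): 0[coor,t=2,p]
e8 deliver 0→1: 1[part,t=1,p]
e9 deliver 1→0: ·
e10 timeout(0): 0[coor,t=3,p]
e11 deliver 2→0: ·
e12 deliver 2→0: ·
e13 deliver 1→0: ·
e14 propose(0,'r'): 0[coor,t=4,p]
e15 deliver 0→2: 2[part,t=2,p]
e16 deliver 2→0: ·
e17 deliver 0→1: 1[part,t=2,p]
e18 deliver 1→0: ·
e19 timeout(0): 0[coor,t=5,p]
e20 propose(0,'q'): 0[coor,t=6,p]
e21 deliver 0→1: 1[part,t=3,p]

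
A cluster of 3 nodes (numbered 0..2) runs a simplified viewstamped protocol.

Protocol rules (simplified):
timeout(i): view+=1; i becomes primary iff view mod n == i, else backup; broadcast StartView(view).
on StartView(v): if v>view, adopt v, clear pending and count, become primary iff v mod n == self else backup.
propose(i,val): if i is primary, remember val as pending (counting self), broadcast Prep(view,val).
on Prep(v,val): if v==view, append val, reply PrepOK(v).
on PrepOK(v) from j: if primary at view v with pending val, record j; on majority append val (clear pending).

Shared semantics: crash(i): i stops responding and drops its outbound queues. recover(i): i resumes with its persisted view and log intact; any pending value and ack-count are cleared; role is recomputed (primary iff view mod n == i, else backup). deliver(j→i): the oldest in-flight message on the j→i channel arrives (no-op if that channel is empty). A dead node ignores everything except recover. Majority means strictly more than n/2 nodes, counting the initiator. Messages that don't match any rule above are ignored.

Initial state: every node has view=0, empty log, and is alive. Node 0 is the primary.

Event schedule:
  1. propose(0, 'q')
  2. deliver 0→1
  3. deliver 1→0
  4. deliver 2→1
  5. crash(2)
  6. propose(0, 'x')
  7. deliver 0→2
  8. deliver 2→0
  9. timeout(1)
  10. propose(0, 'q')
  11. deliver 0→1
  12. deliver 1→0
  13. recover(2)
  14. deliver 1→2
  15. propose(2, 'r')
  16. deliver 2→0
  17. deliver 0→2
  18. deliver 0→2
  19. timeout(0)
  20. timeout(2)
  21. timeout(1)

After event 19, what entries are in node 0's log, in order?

q

step 1 propose(0,'q'): —
step 2 deliver 0→1: 1={back,v=0,log=q}
step 3 deliver 1→0: 0={prim,v=0,log=q}
step 4 deliver 2→1: —
step 5 crash(2): 2={✗back,v=0,log=-}
step 6 propose(0,'x'): —
step 7 deliver 0→2: —
step 8 deliver 2→0: —
step 9 timeout(1): 1={prim,v=1,log=q}
step 10 propose(0,'q'): —
step 11 deliver 0→1: —
step 12 deliver 1→0: 0={back,v=1,log=q}
step 13 recover(2): 2={back,v=0,log=-}
step 14 deliver 1→2: 2={back,v=1,log=-}
step 15 propose(2,'r'): —
step 16 deliver 2→0: —
step 17 deliver 0→2: —
step 18 deliver 0→2: —
step 19 timeout(0): 0={back,v=2,log=q}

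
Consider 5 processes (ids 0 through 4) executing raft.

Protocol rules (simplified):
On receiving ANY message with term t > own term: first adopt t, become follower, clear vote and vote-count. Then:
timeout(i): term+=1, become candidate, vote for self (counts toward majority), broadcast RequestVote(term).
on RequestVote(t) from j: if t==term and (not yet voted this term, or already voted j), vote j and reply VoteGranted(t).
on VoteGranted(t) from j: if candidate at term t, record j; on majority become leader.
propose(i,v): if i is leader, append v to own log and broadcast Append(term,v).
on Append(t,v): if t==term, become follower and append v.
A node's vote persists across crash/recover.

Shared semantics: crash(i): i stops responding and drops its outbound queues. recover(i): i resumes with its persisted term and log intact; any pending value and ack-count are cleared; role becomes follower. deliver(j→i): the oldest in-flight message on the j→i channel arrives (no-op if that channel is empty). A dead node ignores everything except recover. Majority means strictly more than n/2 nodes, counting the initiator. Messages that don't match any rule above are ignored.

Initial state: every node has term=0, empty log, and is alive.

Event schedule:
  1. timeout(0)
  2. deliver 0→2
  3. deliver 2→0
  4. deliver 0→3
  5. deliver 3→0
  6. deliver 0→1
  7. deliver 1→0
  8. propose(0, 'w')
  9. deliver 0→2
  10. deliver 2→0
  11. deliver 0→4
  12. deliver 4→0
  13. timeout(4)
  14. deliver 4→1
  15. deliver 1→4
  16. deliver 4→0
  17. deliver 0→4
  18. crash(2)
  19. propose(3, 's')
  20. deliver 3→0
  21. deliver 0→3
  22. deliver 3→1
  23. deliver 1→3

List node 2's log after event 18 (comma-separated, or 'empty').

w

1. timeout(0):  <0:cand t1 ->
2. deliver 0→2:  <2:foll t1 ->
3. deliver 2→0:  nop
4. deliver 0→3:  <3:foll t1 ->
5. deliver 3→0:  <0:lead t1 ->
6. deliver 0→1:  <1:foll t1 ->
7. deliver 1→0:  nop
8. propose(0,'w'):  <0:lead t1 w>
9. deliver 0→2:  <2:foll t1 w>
10. deliver 2→0:  nop
11. deliver 0→4:  <4:foll t1 ->
12. deliver 4→0:  nop
13. timeout(4):  <4:cand t2 ->
14. deliver 4→1:  <1:foll t2 ->
15. deliver 1→4:  nop
16. deliver 4→0:  <0:foll t2 w>
17. deliver 0→4:  nop
18. crash(2):  <2:✗foll t1 w>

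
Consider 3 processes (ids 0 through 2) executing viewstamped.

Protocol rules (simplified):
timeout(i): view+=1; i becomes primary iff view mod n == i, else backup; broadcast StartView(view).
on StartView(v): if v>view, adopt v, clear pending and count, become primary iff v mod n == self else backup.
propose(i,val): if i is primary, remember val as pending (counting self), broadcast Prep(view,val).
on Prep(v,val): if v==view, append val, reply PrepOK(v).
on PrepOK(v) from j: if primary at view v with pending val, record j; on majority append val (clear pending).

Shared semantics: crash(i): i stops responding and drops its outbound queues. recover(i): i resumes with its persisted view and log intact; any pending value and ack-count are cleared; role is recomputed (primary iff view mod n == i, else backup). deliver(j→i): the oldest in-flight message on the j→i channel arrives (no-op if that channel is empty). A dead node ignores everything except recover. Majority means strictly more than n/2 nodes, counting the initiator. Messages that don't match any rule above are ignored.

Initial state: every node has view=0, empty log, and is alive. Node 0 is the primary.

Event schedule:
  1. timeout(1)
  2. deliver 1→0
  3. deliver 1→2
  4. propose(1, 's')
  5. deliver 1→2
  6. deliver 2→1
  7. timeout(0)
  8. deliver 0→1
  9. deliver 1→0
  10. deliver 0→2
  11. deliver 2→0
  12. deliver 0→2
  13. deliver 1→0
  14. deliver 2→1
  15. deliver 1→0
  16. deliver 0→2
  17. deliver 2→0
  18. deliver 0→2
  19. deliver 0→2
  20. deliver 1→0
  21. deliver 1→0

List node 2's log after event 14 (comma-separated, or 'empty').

after 1 — timeout(1): n1:prim/v1/[-]
after 2 — deliver 1→0: n0:back/v1/[-]
after 3 — deliver 1→2: n2:back/v1/[-]
after 4 — propose(1,'s'): ·
after 5 — deliver 1→2: n2:back/v1/[s]
after 6 — deliver 2→1: n1:prim/v1/[s]
after 7 — timeout(0): n0:back/v2/[-]
after 8 — deliver 0→1: n1:back/v2/[s]
after 9 — deliver 1→0: ·
after 10 — deliver 0→2: n2:prim/v2/[s]
after 11 — deliver 2→0: ·
after 12 — deliver 0→2: ·
after 13 — deliver 1→0: ·
after 14 — deliver 2→1: ·

s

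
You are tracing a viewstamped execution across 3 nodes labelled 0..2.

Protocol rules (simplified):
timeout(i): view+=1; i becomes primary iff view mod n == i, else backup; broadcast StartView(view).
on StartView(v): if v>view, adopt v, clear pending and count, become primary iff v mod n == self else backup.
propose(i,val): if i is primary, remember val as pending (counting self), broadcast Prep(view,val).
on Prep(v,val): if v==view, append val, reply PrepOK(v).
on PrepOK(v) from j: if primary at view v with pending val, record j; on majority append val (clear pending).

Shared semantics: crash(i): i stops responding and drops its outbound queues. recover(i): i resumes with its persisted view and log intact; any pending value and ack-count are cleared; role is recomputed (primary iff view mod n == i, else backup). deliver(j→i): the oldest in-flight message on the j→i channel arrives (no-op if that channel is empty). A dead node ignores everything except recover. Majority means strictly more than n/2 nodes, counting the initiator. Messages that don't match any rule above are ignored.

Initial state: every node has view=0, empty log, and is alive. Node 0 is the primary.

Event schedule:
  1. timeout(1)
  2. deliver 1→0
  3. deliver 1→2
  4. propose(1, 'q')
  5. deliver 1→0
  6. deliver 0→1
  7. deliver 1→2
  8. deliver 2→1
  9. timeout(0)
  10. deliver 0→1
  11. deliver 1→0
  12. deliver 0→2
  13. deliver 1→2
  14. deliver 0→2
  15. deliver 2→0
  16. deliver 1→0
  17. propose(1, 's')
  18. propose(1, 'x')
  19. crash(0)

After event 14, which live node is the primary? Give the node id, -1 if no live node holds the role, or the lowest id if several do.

step 1 timeout(1): 1={prim,v=1,log=-}
step 2 deliver 1→0: 0={back,v=1,log=-}
step 3 deliver 1→2: 2={back,v=1,log=-}
step 4 propose(1,'q'): —
step 5 deliver 1→0: 0={back,v=1,log=q}
step 6 deliver 0→1: 1={prim,v=1,log=q}
step 7 deliver 1→2: 2={back,v=1,log=q}
step 8 deliver 2→1: —
step 9 timeout(0): 0={back,v=2,log=q}
step 10 deliver 0→1: 1={back,v=2,log=q}
step 11 deliver 1→0: —
step 12 deliver 0→2: 2={prim,v=2,log=q}
step 13 deliver 1→2: —
step 14 deliver 0→2: —

2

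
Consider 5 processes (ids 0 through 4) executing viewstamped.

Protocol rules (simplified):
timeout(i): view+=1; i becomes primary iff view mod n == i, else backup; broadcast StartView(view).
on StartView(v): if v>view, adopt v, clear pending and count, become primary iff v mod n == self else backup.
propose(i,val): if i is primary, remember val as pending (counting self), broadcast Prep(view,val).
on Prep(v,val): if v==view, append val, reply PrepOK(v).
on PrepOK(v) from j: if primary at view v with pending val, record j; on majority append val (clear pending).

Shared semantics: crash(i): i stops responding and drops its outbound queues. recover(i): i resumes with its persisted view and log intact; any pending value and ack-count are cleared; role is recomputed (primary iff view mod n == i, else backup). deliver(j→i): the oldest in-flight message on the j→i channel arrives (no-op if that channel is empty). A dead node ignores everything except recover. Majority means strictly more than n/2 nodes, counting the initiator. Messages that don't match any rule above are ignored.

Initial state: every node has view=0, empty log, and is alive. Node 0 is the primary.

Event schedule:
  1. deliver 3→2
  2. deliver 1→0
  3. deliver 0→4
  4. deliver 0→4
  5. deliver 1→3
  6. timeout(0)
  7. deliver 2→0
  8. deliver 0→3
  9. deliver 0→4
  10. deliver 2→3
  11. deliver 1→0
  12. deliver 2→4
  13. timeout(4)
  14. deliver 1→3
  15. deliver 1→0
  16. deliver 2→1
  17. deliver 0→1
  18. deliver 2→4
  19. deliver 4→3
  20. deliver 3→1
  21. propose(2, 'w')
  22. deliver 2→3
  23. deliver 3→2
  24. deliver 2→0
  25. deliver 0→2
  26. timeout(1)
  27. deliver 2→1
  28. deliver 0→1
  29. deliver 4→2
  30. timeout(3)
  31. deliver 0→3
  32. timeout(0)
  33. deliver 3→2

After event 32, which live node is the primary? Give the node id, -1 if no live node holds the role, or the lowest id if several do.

2

[1] deliver 3→2 → ∅
[2] deliver 1→0 → ∅
[3] deliver 0→4 → ∅
[4] deliver 0→4 → ∅
[5] deliver 1→3 → ∅
[6] timeout(0) → N0(back v1 [-])
[7] deliver 2→0 → ∅
[8] deliver 0→3 → N3(back v1 [-])
[9] deliver 0→4 → N4(back v1 [-])
[10] deliver 2→3 → ∅
[11] deliver 1→0 → ∅
[12] deliver 2→4 → ∅
[13] timeout(4) → N4(back v2 [-])
[14] deliver 1→3 → ∅
[15] deliver 1→0 → ∅
[16] deliver 2→1 → ∅
[17] deliver 0→1 → N1(prim v1 [-])
[18] deliver 2→4 → ∅
[19] deliver 4→3 → N3(back v2 [-])
[20] deliver 3→1 → ∅
[21] propose(2,'w') → ∅
[22] deliver 2→3 → ∅
[23] deliver 3→2 → ∅
[24] deliver 2→0 → ∅
[25] deliver 0→2 → N2(back v1 [-])
[26] timeout(1) → N1(back v2 [-])
[27] deliver 2→1 → ∅
[28] deliver 0→1 → ∅
[29] deliver 4→2 → N2(prim v2 [-])
[30] timeout(3) → N3(prim v3 [-])
[31] deliver 0→3 → ∅
[32] timeout(0) → N0(back v2 [-])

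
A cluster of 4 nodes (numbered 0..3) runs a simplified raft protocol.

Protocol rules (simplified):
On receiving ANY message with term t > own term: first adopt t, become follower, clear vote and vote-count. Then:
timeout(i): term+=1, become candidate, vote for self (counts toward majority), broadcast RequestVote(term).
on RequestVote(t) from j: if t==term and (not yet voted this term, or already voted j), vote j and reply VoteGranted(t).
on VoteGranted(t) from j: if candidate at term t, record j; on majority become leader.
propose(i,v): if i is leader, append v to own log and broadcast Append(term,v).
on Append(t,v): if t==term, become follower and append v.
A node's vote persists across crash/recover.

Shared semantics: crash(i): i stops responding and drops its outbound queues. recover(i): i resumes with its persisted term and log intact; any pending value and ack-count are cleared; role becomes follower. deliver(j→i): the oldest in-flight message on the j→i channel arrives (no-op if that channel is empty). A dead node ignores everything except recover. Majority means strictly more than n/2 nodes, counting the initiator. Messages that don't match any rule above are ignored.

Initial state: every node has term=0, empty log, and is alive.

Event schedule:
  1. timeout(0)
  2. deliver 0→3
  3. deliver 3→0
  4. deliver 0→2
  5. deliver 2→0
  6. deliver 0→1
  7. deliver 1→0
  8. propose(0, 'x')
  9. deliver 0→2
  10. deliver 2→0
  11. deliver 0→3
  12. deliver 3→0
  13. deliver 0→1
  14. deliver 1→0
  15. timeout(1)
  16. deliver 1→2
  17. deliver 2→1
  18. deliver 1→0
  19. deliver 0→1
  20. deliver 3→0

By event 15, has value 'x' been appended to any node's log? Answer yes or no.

1. timeout(0):  <0:cand t1 ->
2. deliver 0→3:  <3:foll t1 ->
3. deliver 3→0:  nop
4. deliver 0→2:  <2:foll t1 ->
5. deliver 2→0:  <0:lead t1 ->
6. deliver 0→1:  <1:foll t1 ->
7. deliver 1→0:  nop
8. propose(0,'x'):  <0:lead t1 x>
9. deliver 0→2:  <2:foll t1 x>
10. deliver 2→0:  nop
11. deliver 0→3:  <3:foll t1 x>
12. deliver 3→0:  nop
13. deliver 0→1:  <1:foll t1 x>
14. deliver 1→0:  nop
15. timeout(1):  <1:cand t2 x>

yes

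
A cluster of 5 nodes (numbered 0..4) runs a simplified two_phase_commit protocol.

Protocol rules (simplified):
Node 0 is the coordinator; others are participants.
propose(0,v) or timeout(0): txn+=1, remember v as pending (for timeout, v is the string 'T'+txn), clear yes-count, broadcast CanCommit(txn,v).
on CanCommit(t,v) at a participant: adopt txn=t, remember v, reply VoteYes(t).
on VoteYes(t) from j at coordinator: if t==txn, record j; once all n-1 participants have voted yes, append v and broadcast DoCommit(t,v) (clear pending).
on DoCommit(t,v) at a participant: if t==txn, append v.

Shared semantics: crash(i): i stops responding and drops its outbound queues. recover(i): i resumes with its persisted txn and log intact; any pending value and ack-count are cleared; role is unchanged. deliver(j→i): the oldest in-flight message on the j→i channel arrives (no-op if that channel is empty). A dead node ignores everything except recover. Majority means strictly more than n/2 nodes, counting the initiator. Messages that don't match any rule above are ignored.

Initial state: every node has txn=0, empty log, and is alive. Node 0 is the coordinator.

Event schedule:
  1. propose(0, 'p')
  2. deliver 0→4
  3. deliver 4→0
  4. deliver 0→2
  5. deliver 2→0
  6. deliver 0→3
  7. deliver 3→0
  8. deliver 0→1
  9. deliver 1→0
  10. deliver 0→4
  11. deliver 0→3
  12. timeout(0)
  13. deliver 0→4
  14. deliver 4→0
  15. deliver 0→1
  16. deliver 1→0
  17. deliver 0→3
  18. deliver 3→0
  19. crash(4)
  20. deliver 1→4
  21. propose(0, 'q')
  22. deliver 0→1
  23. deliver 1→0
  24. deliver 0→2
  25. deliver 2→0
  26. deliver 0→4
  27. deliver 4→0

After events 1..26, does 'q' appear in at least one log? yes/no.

no

step 1 propose(0,'p'): 0={coor,t=1,log=-}
step 2 deliver 0→4: 4={part,t=1,log=-}
step 3 deliver 4→0: —
step 4 deliver 0→2: 2={part,t=1,log=-}
step 5 deliver 2→0: —
step 6 deliver 0→3: 3={part,t=1,log=-}
step 7 deliver 3→0: —
step 8 deliver 0→1: 1={part,t=1,log=-}
step 9 deliver 1→0: 0={coor,t=1,log=p}
step 10 deliver 0→4: 4={part,t=1,log=p}
step 11 deliver 0→3: 3={part,t=1,log=p}
step 12 timeout(0): 0={coor,t=2,log=p}
step 13 deliver 0→4: 4={part,t=2,log=p}
step 14 deliver 4→0: —
step 15 deliver 0→1: 1={part,t=1,log=p}
step 16 deliver 1→0: —
step 17 deliver 0→3: 3={part,t=2,log=p}
step 18 deliver 3→0: —
step 19 crash(4): 4={✗part,t=2,log=p}
step 20 deliver 1→4: —
step 21 propose(0,'q'): 0={coor,t=3,log=p}
step 22 deliver 0→1: 1={part,t=2,log=p}
step 23 deliver 1→0: —
step 24 deliver 0→2: 2={part,t=1,log=p}
step 25 deliver 2→0: —
step 26 deliver 0→4: —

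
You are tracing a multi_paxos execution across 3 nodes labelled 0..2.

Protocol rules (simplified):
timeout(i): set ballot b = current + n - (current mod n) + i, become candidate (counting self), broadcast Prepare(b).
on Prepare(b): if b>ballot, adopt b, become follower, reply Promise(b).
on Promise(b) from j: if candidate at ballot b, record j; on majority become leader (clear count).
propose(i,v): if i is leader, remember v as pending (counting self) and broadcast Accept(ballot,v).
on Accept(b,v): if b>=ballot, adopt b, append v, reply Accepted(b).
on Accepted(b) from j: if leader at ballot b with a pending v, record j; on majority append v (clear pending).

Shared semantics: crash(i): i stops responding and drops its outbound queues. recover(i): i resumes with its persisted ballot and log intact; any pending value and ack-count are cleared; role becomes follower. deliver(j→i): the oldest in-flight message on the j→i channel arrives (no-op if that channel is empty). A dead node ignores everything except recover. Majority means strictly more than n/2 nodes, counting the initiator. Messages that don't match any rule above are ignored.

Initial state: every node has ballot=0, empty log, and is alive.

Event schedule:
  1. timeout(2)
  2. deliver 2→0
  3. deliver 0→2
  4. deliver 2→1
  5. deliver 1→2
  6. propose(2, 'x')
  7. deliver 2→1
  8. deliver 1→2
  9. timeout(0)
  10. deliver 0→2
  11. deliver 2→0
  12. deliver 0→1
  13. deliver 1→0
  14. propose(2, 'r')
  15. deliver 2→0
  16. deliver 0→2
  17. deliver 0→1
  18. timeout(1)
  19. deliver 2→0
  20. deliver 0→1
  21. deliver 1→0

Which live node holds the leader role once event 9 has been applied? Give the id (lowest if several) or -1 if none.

2

[1] timeout(2) → N2(cand b5 [-])
[2] deliver 2→0 → N0(foll b5 [-])
[3] deliver 0→2 → N2(lead b5 [-])
[4] deliver 2→1 → N1(foll b5 [-])
[5] deliver 1→2 → ∅
[6] propose(2,'x') → ∅
[7] deliver 2→1 → N1(foll b5 [x])
[8] deliver 1→2 → N2(lead b5 [x])
[9] timeout(0) → N0(cand b6 [-])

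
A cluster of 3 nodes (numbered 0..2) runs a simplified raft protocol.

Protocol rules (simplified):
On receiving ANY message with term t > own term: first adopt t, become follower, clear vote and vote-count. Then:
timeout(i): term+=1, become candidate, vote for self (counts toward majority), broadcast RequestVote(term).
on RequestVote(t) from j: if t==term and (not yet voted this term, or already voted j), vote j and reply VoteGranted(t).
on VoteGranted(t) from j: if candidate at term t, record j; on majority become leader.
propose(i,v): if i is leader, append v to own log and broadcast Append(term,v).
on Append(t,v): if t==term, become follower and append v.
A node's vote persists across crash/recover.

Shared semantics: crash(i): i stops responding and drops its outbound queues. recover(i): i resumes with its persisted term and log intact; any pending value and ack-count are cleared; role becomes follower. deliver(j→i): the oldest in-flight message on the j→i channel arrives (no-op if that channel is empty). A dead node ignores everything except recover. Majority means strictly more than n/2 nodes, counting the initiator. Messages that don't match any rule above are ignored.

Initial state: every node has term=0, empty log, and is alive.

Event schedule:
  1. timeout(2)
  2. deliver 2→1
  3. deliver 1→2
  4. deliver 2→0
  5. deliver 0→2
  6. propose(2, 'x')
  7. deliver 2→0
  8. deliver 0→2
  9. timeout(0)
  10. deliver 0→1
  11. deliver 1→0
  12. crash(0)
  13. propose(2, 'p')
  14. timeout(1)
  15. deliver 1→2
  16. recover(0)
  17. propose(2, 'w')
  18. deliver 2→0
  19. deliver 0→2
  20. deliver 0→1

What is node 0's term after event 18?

1. timeout(2):  <2:cand t1 ->
2. deliver 2→1:  <1:foll t1 ->
3. deliver 1→2:  <2:lead t1 ->
4. deliver 2→0:  <0:foll t1 ->
5. deliver 0→2:  nop
6. propose(2,'x'):  <2:lead t1 x>
7. deliver 2→0:  <0:foll t1 x>
8. deliver 0→2:  nop
9. timeout(0):  <0:cand t2 x>
10. deliver 0→1:  <1:foll t2 ->
11. deliver 1→0:  <0:lead t2 x>
12. crash(0):  <0:✗lead t2 x>
13. propose(2,'p'):  <2:lead t1 x,p>
14. timeout(1):  <1:cand t3 ->
15. deliver 1→2:  <2:foll t3 x,p>
16. recover(0):  <0:foll t2 x>
17. propose(2,'w'):  nop
18. deliver 2→0:  nop

2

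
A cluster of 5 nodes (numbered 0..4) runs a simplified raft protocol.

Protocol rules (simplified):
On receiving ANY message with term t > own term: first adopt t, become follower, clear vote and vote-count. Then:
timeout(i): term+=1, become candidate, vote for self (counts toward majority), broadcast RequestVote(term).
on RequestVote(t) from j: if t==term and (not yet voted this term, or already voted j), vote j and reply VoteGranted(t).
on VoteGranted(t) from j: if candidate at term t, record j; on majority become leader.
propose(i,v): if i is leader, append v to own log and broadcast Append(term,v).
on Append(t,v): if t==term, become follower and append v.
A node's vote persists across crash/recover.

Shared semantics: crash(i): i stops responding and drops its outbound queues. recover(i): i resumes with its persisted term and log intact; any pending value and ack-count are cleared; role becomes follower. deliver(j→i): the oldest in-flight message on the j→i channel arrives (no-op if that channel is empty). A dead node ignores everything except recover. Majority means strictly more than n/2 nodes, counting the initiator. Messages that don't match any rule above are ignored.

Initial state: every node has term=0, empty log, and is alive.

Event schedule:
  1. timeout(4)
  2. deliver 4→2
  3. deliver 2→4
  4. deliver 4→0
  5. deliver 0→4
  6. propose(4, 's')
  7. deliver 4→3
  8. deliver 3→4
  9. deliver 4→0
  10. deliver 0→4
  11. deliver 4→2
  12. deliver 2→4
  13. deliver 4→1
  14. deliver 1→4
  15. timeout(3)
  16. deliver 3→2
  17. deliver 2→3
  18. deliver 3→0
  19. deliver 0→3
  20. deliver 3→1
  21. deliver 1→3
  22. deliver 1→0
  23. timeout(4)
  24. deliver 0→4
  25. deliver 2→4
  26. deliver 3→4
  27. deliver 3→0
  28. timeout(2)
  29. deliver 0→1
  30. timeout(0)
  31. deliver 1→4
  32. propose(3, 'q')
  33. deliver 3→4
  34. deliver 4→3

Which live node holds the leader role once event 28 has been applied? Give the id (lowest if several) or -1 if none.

1. timeout(4):  <4:cand t1 ->
2. deliver 4→2:  <2:foll t1 ->
3. deliver 2→4:  nop
4. deliver 4→0:  <0:foll t1 ->
5. deliver 0→4:  <4:lead t1 ->
6. propose(4,'s'):  <4:lead t1 s>
7. deliver 4→3:  <3:foll t1 ->
8. deliver 3→4:  nop
9. deliver 4→0:  <0:foll t1 s>
10. deliver 0→4:  nop
11. deliver 4→2:  <2:foll t1 s>
12. deliver 2→4:  nop
13. deliver 4→1:  <1:foll t1 ->
14. deliver 1→4:  nop
15. timeout(3):  <3:cand t2 ->
16. deliver 3→2:  <2:foll t2 s>
17. deliver 2→3:  nop
18. deliver 3→0:  <0:foll t2 s>
19. deliver 0→3:  <3:lead t2 ->
20. deliver 3→1:  <1:foll t2 ->
21. deliver 1→3:  nop
22. deliver 1→0:  nop
23. timeout(4):  <4:cand t2 s>
24. deliver 0→4:  nop
25. deliver 2→4:  nop
26. deliver 3→4:  nop
27. deliver 3→0:  nop
28. timeout(2):  <2:cand t3 s>

3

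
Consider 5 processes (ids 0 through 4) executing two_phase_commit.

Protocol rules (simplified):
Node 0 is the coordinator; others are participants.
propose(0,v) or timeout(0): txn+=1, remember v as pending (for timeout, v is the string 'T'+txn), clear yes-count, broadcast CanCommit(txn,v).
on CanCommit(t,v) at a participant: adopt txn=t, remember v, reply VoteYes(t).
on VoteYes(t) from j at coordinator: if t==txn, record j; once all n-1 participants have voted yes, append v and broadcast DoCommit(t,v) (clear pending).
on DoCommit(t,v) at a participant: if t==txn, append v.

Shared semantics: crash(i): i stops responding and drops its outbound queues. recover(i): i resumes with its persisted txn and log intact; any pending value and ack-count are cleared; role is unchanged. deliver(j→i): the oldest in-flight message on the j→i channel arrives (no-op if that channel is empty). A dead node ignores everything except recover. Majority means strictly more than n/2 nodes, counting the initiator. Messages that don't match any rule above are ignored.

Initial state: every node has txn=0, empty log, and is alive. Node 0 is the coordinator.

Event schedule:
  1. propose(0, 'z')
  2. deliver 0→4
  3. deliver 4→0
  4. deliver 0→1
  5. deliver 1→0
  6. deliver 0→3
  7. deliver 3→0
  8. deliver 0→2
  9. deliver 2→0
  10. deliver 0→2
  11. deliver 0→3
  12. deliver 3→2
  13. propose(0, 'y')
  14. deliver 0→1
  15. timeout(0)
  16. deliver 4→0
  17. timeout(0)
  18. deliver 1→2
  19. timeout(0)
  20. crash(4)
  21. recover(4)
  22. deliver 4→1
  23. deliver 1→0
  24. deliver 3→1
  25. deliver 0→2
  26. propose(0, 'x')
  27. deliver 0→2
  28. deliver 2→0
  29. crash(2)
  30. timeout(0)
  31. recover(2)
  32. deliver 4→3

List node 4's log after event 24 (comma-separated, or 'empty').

after 1 — propose(0,'z'): n0:coor/t1/[-]
after 2 — deliver 0→4: n4:part/t1/[-]
after 3 — deliver 4→0: ·
after 4 — deliver 0→1: n1:part/t1/[-]
after 5 — deliver 1→0: ·
after 6 — deliver 0→3: n3:part/t1/[-]
after 7 — deliver 3→0: ·
after 8 — deliver 0→2: n2:part/t1/[-]
after 9 — deliver 2→0: n0:coor/t1/[z]
after 10 — deliver 0→2: n2:part/t1/[z]
after 11 — deliver 0→3: n3:part/t1/[z]
after 12 — deliver 3→2: ·
after 13 — propose(0,'y'): n0:coor/t2/[z]
after 14 — deliver 0→1: n1:part/t1/[z]
after 15 — timeout(0): n0:coor/t3/[z]
after 16 — deliver 4→0: ·
after 17 — timeout(0): n0:coor/t4/[z]
after 18 — deliver 1→2: ·
after 19 — timeout(0): n0:coor/t5/[z]
after 20 — crash(4): n4:✗part/t1/[-]
after 21 — recover(4): n4:part/t1/[-]
after 22 — deliver 4→1: ·
after 23 — deliver 1→0: ·
after 24 — deliver 3→1: ·

empty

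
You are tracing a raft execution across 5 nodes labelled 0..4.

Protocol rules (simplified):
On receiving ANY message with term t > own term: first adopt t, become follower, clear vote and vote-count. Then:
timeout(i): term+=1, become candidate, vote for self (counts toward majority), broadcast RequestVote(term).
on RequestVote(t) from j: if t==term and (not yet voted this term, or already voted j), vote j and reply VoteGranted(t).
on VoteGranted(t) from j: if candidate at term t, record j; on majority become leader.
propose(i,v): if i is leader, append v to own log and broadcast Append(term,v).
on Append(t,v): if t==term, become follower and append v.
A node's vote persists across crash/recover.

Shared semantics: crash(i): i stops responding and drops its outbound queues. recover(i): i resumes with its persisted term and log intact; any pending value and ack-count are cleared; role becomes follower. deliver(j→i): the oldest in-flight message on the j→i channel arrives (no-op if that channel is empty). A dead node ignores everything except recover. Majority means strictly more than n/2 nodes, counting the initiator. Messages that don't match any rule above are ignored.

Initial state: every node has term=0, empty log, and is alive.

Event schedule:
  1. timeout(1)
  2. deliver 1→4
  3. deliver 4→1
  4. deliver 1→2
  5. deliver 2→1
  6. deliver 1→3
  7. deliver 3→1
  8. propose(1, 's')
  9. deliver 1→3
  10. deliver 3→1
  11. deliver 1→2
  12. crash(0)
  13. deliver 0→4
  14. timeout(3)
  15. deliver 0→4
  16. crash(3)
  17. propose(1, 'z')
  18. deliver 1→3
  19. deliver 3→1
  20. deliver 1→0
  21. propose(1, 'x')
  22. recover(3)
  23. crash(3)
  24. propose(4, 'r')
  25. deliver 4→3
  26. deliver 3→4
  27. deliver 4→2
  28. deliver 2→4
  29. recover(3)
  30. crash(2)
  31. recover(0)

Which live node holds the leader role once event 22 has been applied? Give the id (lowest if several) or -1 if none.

1

1. timeout(1):  <1:cand t1 ->
2. deliver 1→4:  <4:foll t1 ->
3. deliver 4→1:  nop
4. deliver 1→2:  <2:foll t1 ->
5. deliver 2→1:  <1:lead t1 ->
6. deliver 1→3:  <3:foll t1 ->
7. deliver 3→1:  nop
8. propose(1,'s'):  <1:lead t1 s>
9. deliver 1→3:  <3:foll t1 s>
10. deliver 3→1:  nop
11. deliver 1→2:  <2:foll t1 s>
12. crash(0):  <0:✗foll t0 ->
13. deliver 0→4:  nop
14. timeout(3):  <3:cand t2 s>
15. deliver 0→4:  nop
16. crash(3):  <3:✗cand t2 s>
17. propose(1,'z'):  <1:lead t1 s,z>
18. deliver 1→3:  nop
19. deliver 3→1:  nop
20. deliver 1→0:  nop
21. propose(1,'x'):  <1:lead t1 s,z,x>
22. recover(3):  <3:foll t2 s>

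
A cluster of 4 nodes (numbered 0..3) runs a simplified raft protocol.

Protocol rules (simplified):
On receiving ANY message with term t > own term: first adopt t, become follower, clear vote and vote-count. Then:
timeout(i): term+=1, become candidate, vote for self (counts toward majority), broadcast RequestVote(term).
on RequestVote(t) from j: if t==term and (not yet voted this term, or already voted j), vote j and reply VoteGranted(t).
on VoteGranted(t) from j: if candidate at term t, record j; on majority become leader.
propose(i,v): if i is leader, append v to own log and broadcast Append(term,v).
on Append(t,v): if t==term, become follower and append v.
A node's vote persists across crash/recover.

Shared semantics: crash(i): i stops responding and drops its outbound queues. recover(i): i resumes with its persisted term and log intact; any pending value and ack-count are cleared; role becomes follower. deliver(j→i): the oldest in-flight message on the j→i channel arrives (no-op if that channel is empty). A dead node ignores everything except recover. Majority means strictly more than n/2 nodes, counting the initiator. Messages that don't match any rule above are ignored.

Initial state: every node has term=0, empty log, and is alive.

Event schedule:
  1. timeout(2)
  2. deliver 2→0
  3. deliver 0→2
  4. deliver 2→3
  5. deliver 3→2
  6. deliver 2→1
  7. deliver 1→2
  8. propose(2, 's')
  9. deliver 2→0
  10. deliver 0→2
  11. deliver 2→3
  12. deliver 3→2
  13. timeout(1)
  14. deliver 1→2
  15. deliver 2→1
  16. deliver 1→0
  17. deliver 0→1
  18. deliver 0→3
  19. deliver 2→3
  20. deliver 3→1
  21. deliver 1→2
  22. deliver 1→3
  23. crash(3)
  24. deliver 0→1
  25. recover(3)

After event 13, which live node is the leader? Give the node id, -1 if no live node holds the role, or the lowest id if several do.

2

step 1 timeout(2): 2={cand,t=1,log=-}
step 2 deliver 2→0: 0={foll,t=1,log=-}
step 3 deliver 0→2: —
step 4 deliver 2→3: 3={foll,t=1,log=-}
step 5 deliver 3→2: 2={lead,t=1,log=-}
step 6 deliver 2→1: 1={foll,t=1,log=-}
step 7 deliver 1→2: —
step 8 propose(2,'s'): 2={lead,t=1,log=s}
step 9 deliver 2→0: 0={foll,t=1,log=s}
step 10 deliver 0→2: —
step 11 deliver 2→3: 3={foll,t=1,log=s}
step 12 deliver 3→2: —
step 13 timeout(1): 1={cand,t=2,log=-}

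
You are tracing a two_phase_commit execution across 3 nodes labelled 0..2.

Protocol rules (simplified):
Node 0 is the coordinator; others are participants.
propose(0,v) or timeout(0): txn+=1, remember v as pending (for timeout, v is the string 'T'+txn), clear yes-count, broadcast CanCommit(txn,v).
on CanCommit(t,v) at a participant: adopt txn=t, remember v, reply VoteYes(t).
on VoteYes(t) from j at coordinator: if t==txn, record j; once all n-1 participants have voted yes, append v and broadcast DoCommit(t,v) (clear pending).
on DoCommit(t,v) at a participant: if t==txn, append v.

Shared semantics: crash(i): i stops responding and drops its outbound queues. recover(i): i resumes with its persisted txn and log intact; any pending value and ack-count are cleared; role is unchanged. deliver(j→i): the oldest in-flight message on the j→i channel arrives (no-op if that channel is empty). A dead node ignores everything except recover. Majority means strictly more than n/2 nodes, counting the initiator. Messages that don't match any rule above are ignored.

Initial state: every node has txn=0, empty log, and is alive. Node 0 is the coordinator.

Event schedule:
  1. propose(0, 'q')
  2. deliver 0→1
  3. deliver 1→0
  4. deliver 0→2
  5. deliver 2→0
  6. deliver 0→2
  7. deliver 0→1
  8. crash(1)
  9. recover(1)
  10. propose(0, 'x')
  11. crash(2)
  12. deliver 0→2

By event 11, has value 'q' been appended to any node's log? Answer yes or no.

yes

step 1 propose(0,'q'): 0={coor,t=1,log=-}
step 2 deliver 0→1: 1={part,t=1,log=-}
step 3 deliver 1→0: —
step 4 deliver 0→2: 2={part,t=1,log=-}
step 5 deliver 2→0: 0={coor,t=1,log=q}
step 6 deliver 0→2: 2={part,t=1,log=q}
step 7 deliver 0→1: 1={part,t=1,log=q}
step 8 crash(1): 1={✗part,t=1,log=q}
step 9 recover(1): 1={part,t=1,log=q}
step 10 propose(0,'x'): 0={coor,t=2,log=q}
step 11 crash(2): 2={✗part,t=1,log=q}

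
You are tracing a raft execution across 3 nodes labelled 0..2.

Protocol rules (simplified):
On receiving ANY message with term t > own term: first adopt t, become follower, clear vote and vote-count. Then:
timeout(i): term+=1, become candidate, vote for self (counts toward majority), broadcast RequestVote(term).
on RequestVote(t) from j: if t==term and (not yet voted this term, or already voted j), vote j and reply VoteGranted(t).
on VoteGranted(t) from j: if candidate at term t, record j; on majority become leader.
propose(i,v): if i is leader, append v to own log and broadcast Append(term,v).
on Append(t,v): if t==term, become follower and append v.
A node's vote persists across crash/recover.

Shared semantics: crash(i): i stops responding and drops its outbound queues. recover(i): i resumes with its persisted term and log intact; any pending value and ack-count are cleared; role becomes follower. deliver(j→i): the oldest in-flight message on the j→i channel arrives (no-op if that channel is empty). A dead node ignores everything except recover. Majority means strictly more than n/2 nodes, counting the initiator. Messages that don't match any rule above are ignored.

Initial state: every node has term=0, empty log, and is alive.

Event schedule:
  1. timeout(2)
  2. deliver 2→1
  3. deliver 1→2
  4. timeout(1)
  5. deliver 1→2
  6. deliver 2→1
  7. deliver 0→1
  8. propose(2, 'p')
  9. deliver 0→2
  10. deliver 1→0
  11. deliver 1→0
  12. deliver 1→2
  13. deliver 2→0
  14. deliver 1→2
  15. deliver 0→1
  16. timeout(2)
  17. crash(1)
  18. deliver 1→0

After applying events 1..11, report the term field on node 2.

after 1 — timeout(2): n2:cand/t1/[-]
after 2 — deliver 2→1: n1:foll/t1/[-]
after 3 — deliver 1→2: n2:lead/t1/[-]
after 4 — timeout(1): n1:cand/t2/[-]
after 5 — deliver 1→2: n2:foll/t2/[-]
after 6 — deliver 2→1: n1:lead/t2/[-]
after 7 — deliver 0→1: ·
after 8 — propose(2,'p'): ·
after 9 — deliver 0→2: ·
after 10 — deliver 1→0: n0:foll/t2/[-]
after 11 — deliver 1→0: ·

2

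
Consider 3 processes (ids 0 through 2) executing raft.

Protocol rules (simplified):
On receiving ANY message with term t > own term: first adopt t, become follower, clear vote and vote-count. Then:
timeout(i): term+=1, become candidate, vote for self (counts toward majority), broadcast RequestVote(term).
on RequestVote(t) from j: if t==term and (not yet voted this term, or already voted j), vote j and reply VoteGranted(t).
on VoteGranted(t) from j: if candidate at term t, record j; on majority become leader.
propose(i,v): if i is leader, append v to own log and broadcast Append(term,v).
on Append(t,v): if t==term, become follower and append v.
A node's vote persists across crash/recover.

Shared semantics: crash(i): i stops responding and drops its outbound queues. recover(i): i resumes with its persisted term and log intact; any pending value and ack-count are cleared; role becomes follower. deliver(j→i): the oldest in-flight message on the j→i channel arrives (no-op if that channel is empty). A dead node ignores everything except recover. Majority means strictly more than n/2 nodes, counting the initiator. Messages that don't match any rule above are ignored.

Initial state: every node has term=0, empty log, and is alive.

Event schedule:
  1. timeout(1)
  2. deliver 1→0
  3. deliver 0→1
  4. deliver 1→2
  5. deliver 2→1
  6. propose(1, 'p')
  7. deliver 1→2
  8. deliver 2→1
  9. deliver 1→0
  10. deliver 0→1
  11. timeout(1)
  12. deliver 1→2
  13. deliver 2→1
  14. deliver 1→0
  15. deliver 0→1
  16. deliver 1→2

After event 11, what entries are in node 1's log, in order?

step 1 timeout(1): 1={cand,t=1,log=-}
step 2 deliver 1→0: 0={foll,t=1,log=-}
step 3 deliver 0→1: 1={lead,t=1,log=-}
step 4 deliver 1→2: 2={foll,t=1,log=-}
step 5 deliver 2→1: —
step 6 propose(1,'p'): 1={lead,t=1,log=p}
step 7 deliver 1→2: 2={foll,t=1,log=p}
step 8 deliver 2→1: —
step 9 deliver 1→0: 0={foll,t=1,log=p}
step 10 deliver 0→1: —
step 11 timeout(1): 1={cand,t=2,log=p}

p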